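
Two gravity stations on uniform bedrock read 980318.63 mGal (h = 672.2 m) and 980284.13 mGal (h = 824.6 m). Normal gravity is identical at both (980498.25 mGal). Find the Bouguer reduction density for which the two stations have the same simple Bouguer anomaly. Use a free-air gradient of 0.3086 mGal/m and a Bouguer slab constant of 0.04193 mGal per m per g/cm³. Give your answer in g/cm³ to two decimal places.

1.96

Δg_obs = 980284.13 − 980318.63 = -34.50 mGal over Δh = 824.6 − 672.2 = 152.4 m
Equal Bouguer anomalies ⇒ Δg_obs + (0.3086 − 0.04193ρ)·Δh = 0
0.3086 − 0.04193ρ = −Δg_obs/Δh = 0.22638
ρ = (0.3086 − 0.22638) / 0.04193 = 1.96 g/cm³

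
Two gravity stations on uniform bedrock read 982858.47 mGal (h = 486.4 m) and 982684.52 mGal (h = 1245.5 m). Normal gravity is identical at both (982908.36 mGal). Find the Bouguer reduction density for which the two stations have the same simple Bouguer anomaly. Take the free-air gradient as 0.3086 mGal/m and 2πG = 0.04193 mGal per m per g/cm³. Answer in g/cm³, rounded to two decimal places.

Δg_obs = 982684.52 − 982858.47 = -173.95 mGal over Δh = 1245.5 − 486.4 = 759.1 m
Equal Bouguer anomalies ⇒ Δg_obs + (0.3086 − 0.04193ρ)·Δh = 0
0.3086 − 0.04193ρ = −Δg_obs/Δh = 0.22915
ρ = (0.3086 − 0.22915) / 0.04193 = 1.89 g/cm³

1.89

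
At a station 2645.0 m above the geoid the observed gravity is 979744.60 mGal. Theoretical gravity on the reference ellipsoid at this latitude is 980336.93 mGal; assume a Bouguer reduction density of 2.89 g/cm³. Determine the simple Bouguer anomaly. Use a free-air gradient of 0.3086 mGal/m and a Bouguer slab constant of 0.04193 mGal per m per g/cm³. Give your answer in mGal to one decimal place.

-96.6

Free-air correction = 0.3086 × 2645.0 = 816.25 mGal
Free-air anomaly = 979744.60 − 980336.93 + (816.25) = 223.92 mGal
Bouguer slab correction = 0.04193 × 2.89 × 2645.0 = 320.52 mGal
Simple Bouguer anomaly = 223.92 − (320.52) = -96.60 mGal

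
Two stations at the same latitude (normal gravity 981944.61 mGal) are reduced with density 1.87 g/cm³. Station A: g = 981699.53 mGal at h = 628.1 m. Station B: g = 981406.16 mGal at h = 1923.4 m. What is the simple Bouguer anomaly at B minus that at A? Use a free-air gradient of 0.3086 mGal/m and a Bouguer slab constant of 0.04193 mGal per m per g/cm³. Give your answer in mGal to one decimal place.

Δg_SB(A) = 981699.53 − 981944.61 + 0.3086×628.1 − 0.04193×1.87×628.1 = -100.50 mGal
Δg_SB(B) = 981406.16 − 981944.61 + 0.3086×1923.4 − 0.04193×1.87×1923.4 = -95.70 mGal
Difference = -95.70 − (-100.50) = 4.80 mGal

4.8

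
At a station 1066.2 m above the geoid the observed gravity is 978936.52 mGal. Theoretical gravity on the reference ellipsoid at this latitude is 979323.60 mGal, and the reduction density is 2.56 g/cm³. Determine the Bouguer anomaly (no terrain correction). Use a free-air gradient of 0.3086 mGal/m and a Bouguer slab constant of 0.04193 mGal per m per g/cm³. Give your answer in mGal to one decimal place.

Free-air correction = 0.3086 × 1066.2 = 329.03 mGal
Free-air anomaly = 978936.52 − 979323.60 + (329.03) = -58.05 mGal
Bouguer slab correction = 0.04193 × 2.56 × 1066.2 = 114.45 mGal
Simple Bouguer anomaly = -58.05 − (114.45) = -172.50 mGal

-172.5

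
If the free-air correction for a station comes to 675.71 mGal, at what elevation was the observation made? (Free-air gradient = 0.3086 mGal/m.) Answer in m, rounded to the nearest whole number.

2190

h = 675.71 / 0.3086 = 2189.60 m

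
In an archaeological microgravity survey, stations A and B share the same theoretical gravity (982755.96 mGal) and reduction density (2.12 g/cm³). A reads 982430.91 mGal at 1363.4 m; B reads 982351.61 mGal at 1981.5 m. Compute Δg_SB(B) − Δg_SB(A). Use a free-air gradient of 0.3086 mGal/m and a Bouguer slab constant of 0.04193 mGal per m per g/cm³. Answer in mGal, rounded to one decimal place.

56.5

Δg_SB(A) = 982430.91 − 982755.96 + 0.3086×1363.4 − 0.04193×2.12×1363.4 = -25.50 mGal
Δg_SB(B) = 982351.61 − 982755.96 + 0.3086×1981.5 − 0.04193×2.12×1981.5 = 31.00 mGal
Difference = 31.00 − (-25.50) = 56.50 mGal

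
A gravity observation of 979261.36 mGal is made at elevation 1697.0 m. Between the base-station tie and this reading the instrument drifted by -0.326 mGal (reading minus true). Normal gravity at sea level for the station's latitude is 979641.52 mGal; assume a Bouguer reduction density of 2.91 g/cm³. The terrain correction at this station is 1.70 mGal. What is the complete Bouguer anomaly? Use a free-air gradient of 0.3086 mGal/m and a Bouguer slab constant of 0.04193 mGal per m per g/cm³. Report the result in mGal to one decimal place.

-61.5

Drift-corrected reading = 979261.36 − (-0.326) = 979261.686 mGal
Free-air correction = 0.3086 × 1697.0 = 523.69 mGal
Free-air anomaly = 979261.686 − 979641.52 + (523.69) = 143.856 mGal
Bouguer slab correction = 0.04193 × 2.91 × 1697.0 = 207.06 mGal
Simple Bouguer anomaly = 143.856 − (207.06) = -63.204 mGal
Complete Bouguer anomaly = -63.204 + 1.70 = -61.504 mGal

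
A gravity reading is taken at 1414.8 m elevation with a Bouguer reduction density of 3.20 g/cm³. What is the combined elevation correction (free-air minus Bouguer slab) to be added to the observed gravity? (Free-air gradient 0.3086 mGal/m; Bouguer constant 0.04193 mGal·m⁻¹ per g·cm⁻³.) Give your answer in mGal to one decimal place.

246.8

Combined gradient = 0.3086 − 0.04193 × 3.20 = 0.1744240 mGal/m
Combined elevation correction = 0.1744240 × 1414.8 = 246.8 mGal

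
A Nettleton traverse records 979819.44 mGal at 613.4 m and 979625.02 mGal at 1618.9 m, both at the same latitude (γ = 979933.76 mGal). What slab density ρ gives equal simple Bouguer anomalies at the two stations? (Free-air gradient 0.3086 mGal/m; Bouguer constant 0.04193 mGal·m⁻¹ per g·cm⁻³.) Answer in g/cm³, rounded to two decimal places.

Δg_obs = 979625.02 − 979819.44 = -194.42 mGal over Δh = 1618.9 − 613.4 = 1005.5 m
Equal Bouguer anomalies ⇒ Δg_obs + (0.3086 − 0.04193ρ)·Δh = 0
0.3086 − 0.04193ρ = −Δg_obs/Δh = 0.19336
ρ = (0.3086 − 0.19336) / 0.04193 = 2.75 g/cm³

2.75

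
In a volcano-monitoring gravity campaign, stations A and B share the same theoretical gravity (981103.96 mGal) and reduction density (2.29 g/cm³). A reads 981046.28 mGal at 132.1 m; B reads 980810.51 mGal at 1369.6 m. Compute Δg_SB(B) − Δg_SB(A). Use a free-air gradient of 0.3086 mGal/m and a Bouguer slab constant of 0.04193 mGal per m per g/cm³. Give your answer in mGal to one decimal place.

27.3

Δg_SB(A) = 981046.28 − 981103.96 + 0.3086×132.1 − 0.04193×2.29×132.1 = -29.60 mGal
Δg_SB(B) = 980810.51 − 981103.96 + 0.3086×1369.6 − 0.04193×2.29×1369.6 = -2.30 mGal
Difference = -2.30 − (-29.60) = 27.30 mGal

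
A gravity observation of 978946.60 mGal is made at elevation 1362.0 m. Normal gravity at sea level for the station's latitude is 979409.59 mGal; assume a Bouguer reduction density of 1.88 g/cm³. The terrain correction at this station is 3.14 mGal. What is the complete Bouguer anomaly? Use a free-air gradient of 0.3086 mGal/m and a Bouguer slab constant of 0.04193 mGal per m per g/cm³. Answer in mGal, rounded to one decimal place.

-146.9

Free-air correction = 0.3086 × 1362.0 = 420.31 mGal
Free-air anomaly = 978946.60 − 979409.59 + (420.31) = -42.68 mGal
Bouguer slab correction = 0.04193 × 1.88 × 1362.0 = 107.36 mGal
Simple Bouguer anomaly = -42.68 − (107.36) = -150.04 mGal
Complete Bouguer anomaly = -150.04 + 3.14 = -146.90 mGal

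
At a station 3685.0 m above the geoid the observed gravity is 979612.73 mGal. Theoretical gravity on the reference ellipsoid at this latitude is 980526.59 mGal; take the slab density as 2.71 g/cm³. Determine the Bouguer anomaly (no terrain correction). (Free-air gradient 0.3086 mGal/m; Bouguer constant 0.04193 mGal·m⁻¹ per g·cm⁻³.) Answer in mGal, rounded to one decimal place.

Free-air correction = 0.3086 × 3685.0 = 1137.19 mGal
Free-air anomaly = 979612.73 − 980526.59 + (1137.19) = 223.33 mGal
Bouguer slab correction = 0.04193 × 2.71 × 3685.0 = 418.73 mGal
Simple Bouguer anomaly = 223.33 − (418.73) = -195.40 mGal

-195.4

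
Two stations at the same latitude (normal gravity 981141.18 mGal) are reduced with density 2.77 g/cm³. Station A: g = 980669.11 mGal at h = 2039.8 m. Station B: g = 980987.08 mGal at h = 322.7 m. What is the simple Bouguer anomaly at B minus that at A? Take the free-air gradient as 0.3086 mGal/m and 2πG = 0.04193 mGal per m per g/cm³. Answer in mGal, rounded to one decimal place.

-12.5

Δg_SB(A) = 980669.11 − 981141.18 + 0.3086×2039.8 − 0.04193×2.77×2039.8 = -79.50 mGal
Δg_SB(B) = 980987.08 − 981141.18 + 0.3086×322.7 − 0.04193×2.77×322.7 = -92.00 mGal
Difference = -92.00 − (-79.50) = -12.50 mGal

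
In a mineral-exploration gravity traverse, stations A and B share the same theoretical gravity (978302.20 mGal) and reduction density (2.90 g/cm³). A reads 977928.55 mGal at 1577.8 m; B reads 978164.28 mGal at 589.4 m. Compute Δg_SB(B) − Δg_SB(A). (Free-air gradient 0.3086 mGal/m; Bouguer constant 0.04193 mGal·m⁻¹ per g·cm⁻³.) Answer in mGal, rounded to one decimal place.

Δg_SB(A) = 977928.55 − 978302.20 + 0.3086×1577.8 − 0.04193×2.90×1577.8 = -78.60 mGal
Δg_SB(B) = 978164.28 − 978302.20 + 0.3086×589.4 − 0.04193×2.90×589.4 = -27.70 mGal
Difference = -27.70 − (-78.60) = 50.90 mGal

50.9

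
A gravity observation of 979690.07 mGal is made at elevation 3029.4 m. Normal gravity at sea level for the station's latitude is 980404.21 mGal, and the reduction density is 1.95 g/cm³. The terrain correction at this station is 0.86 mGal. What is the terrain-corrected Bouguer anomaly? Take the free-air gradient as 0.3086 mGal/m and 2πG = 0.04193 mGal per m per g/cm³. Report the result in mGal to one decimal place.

-26.1

Free-air correction = 0.3086 × 3029.4 = 934.87 mGal
Free-air anomaly = 979690.07 − 980404.21 + (934.87) = 220.73 mGal
Bouguer slab correction = 0.04193 × 1.95 × 3029.4 = 247.69 mGal
Simple Bouguer anomaly = 220.73 − (247.69) = -26.96 mGal
Complete Bouguer anomaly = -26.96 + 0.86 = -26.10 mGal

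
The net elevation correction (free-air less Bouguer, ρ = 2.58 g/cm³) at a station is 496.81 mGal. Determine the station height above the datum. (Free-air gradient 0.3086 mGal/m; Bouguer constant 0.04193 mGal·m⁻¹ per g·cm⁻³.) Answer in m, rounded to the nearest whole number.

2479

Combined gradient = 0.3086 − 0.04193 × 2.58 = 0.2004206 mGal/m
h = 496.81 / 0.2004206 = 2478.84 m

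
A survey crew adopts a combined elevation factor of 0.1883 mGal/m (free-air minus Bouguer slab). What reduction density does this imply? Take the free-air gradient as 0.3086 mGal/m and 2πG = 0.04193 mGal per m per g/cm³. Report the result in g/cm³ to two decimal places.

0.1883 = 0.3086 − 0.04193 × ρ
ρ = (0.3086 − 0.1883) / 0.04193 = 2.87 g/cm³

2.87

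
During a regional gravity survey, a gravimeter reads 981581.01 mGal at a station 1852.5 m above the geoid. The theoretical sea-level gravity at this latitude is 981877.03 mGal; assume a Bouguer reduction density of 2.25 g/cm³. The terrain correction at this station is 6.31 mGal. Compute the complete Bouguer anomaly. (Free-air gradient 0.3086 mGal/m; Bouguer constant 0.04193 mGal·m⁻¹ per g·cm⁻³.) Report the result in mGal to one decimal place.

107.2

Free-air correction = 0.3086 × 1852.5 = 571.68 mGal
Free-air anomaly = 981581.01 − 981877.03 + (571.68) = 275.66 mGal
Bouguer slab correction = 0.04193 × 2.25 × 1852.5 = 174.77 mGal
Simple Bouguer anomaly = 275.66 − (174.77) = 100.89 mGal
Complete Bouguer anomaly = 100.89 + 6.31 = 107.20 mGal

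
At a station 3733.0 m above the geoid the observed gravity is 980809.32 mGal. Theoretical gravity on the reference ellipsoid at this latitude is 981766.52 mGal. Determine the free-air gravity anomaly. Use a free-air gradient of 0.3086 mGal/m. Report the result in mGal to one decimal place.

Free-air correction = 0.3086 × 3733.0 = 1152.00 mGal
Free-air anomaly = 980809.32 − 981766.52 + (1152.00) = 194.80 mGal

194.8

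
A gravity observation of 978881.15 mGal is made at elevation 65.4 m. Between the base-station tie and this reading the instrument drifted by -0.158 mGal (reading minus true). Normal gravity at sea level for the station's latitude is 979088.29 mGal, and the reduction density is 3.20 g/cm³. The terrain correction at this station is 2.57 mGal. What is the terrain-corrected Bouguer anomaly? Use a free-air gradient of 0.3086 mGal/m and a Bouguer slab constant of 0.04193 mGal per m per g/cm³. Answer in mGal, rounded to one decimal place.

Drift-corrected reading = 978881.15 − (-0.158) = 978881.308 mGal
Free-air correction = 0.3086 × 65.4 = 20.18 mGal
Free-air anomaly = 978881.308 − 979088.29 + (20.18) = -186.802 mGal
Bouguer slab correction = 0.04193 × 3.20 × 65.4 = 8.78 mGal
Simple Bouguer anomaly = -186.802 − (8.78) = -195.582 mGal
Complete Bouguer anomaly = -195.582 + 2.57 = -193.012 mGal

-193.0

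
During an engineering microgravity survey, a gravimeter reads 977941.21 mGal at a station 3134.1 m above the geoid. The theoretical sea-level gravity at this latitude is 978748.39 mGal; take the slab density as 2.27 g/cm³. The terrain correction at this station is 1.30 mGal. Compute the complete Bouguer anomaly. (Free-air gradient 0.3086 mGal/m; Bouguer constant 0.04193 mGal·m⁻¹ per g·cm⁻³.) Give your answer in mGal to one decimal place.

-137.0

Free-air correction = 0.3086 × 3134.1 = 967.18 mGal
Free-air anomaly = 977941.21 − 978748.39 + (967.18) = 160.00 mGal
Bouguer slab correction = 0.04193 × 2.27 × 3134.1 = 298.31 mGal
Simple Bouguer anomaly = 160.00 − (298.31) = -138.31 mGal
Complete Bouguer anomaly = -138.31 + 1.30 = -137.01 mGal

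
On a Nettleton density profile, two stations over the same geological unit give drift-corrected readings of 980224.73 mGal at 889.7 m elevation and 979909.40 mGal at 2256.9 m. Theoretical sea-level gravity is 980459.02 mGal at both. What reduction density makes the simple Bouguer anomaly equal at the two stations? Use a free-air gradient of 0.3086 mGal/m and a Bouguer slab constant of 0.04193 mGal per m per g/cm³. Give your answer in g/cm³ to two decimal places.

Δg_obs = 979909.40 − 980224.73 = -315.33 mGal over Δh = 2256.9 − 889.7 = 1367.2 m
Equal Bouguer anomalies ⇒ Δg_obs + (0.3086 − 0.04193ρ)·Δh = 0
0.3086 − 0.04193ρ = −Δg_obs/Δh = 0.23064
ρ = (0.3086 − 0.23064) / 0.04193 = 1.86 g/cm³

1.86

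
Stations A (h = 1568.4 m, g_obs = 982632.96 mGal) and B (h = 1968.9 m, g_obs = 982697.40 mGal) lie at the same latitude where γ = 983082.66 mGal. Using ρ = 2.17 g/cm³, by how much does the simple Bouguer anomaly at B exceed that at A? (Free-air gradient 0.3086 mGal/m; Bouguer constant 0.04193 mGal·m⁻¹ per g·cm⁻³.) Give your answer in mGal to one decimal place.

151.6

Δg_SB(A) = 982632.96 − 983082.66 + 0.3086×1568.4 − 0.04193×2.17×1568.4 = -108.40 mGal
Δg_SB(B) = 982697.40 − 983082.66 + 0.3086×1968.9 − 0.04193×2.17×1968.9 = 43.20 mGal
Difference = 43.20 − (-108.40) = 151.60 mGal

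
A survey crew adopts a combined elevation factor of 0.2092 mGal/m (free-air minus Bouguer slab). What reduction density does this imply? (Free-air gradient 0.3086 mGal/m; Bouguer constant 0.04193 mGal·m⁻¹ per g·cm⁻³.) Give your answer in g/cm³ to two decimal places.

2.37

0.2092 = 0.3086 − 0.04193 × ρ
ρ = (0.3086 − 0.2092) / 0.04193 = 2.37 g/cm³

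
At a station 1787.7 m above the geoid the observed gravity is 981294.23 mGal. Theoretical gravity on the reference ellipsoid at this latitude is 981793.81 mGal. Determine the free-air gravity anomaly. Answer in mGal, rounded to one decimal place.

52.1

Free-air correction = 0.3086 × 1787.7 = 551.68 mGal
Free-air anomaly = 981294.23 − 981793.81 + (551.68) = 52.10 mGal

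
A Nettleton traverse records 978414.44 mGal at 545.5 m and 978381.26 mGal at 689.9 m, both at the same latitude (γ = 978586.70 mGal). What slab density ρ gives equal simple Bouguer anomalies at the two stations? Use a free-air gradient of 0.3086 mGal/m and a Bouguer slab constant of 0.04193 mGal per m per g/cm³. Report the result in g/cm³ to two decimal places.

1.88

Δg_obs = 978381.26 − 978414.44 = -33.18 mGal over Δh = 689.9 − 545.5 = 144.4 m
Equal Bouguer anomalies ⇒ Δg_obs + (0.3086 − 0.04193ρ)·Δh = 0
0.3086 − 0.04193ρ = −Δg_obs/Δh = 0.22978
ρ = (0.3086 − 0.22978) / 0.04193 = 1.88 g/cm³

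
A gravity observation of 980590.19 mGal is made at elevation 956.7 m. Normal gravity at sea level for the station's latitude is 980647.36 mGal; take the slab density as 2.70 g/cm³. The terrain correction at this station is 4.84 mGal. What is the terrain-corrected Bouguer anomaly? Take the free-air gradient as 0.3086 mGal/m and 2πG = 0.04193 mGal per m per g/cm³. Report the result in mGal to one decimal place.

134.6

Free-air correction = 0.3086 × 956.7 = 295.24 mGal
Free-air anomaly = 980590.19 − 980647.36 + (295.24) = 238.07 mGal
Bouguer slab correction = 0.04193 × 2.70 × 956.7 = 108.31 mGal
Simple Bouguer anomaly = 238.07 − (108.31) = 129.76 mGal
Complete Bouguer anomaly = 129.76 + 4.84 = 134.60 mGal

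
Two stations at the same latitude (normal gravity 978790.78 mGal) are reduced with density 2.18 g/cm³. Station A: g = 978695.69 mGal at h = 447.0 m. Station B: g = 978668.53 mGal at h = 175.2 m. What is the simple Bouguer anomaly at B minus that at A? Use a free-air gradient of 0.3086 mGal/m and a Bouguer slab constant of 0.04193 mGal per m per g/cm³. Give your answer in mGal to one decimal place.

-86.2

Δg_SB(A) = 978695.69 − 978790.78 + 0.3086×447.0 − 0.04193×2.18×447.0 = 2.00 mGal
Δg_SB(B) = 978668.53 − 978790.78 + 0.3086×175.2 − 0.04193×2.18×175.2 = -84.20 mGal
Difference = -84.20 − (2.00) = -86.20 mGal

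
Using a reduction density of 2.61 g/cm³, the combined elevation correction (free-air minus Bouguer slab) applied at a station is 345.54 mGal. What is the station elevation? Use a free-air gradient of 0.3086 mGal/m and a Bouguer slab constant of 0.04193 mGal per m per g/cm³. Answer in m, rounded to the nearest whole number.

Combined gradient = 0.3086 − 0.04193 × 2.61 = 0.1991627 mGal/m
h = 345.54 / 0.1991627 = 1734.96 m

1735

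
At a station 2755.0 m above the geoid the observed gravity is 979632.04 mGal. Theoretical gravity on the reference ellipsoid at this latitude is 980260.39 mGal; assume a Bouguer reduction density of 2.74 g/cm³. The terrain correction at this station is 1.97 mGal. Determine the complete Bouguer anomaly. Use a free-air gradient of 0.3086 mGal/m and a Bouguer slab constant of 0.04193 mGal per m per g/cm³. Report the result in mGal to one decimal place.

-92.7

Free-air correction = 0.3086 × 2755.0 = 850.19 mGal
Free-air anomaly = 979632.04 − 980260.39 + (850.19) = 221.84 mGal
Bouguer slab correction = 0.04193 × 2.74 × 2755.0 = 316.52 mGal
Simple Bouguer anomaly = 221.84 − (316.52) = -94.68 mGal
Complete Bouguer anomaly = -94.68 + 1.97 = -92.71 mGal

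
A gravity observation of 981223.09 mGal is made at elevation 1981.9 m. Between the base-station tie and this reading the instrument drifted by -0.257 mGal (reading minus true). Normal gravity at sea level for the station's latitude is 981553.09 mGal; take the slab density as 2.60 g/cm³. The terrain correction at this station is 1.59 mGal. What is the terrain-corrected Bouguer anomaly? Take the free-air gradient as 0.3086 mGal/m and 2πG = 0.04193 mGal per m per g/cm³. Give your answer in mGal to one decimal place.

Drift-corrected reading = 981223.09 − (-0.257) = 981223.347 mGal
Free-air correction = 0.3086 × 1981.9 = 611.61 mGal
Free-air anomaly = 981223.347 − 981553.09 + (611.61) = 281.867 mGal
Bouguer slab correction = 0.04193 × 2.60 × 1981.9 = 216.06 mGal
Simple Bouguer anomaly = 281.867 − (216.06) = 65.807 mGal
Complete Bouguer anomaly = 65.807 + 1.59 = 67.397 mGal

67.4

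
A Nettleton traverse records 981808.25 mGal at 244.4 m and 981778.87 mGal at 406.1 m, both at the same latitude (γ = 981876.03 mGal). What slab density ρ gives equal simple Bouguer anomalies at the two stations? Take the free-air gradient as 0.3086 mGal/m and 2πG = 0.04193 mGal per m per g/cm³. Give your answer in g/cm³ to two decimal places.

3.03

Δg_obs = 981778.87 − 981808.25 = -29.38 mGal over Δh = 406.1 − 244.4 = 161.7 m
Equal Bouguer anomalies ⇒ Δg_obs + (0.3086 − 0.04193ρ)·Δh = 0
0.3086 − 0.04193ρ = −Δg_obs/Δh = 0.18169
ρ = (0.3086 − 0.18169) / 0.04193 = 3.03 g/cm³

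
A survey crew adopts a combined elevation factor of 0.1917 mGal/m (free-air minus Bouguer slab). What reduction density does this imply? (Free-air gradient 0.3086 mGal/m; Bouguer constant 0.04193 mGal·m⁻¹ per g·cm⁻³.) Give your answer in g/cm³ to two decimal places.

2.79

0.1917 = 0.3086 − 0.04193 × ρ
ρ = (0.3086 − 0.1917) / 0.04193 = 2.79 g/cm³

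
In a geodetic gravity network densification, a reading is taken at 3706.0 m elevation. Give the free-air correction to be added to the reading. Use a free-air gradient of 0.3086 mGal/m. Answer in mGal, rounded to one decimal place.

Free-air correction = 0.3086 × 3706.0 = 1143.7 mGal

1143.7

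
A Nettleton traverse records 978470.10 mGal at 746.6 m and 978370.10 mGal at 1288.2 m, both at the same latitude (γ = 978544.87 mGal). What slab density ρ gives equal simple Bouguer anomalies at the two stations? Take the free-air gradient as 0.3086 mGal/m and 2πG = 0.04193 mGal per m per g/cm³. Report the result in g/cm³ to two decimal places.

Δg_obs = 978370.10 − 978470.10 = -100.00 mGal over Δh = 1288.2 − 746.6 = 541.6 m
Equal Bouguer anomalies ⇒ Δg_obs + (0.3086 − 0.04193ρ)·Δh = 0
0.3086 − 0.04193ρ = −Δg_obs/Δh = 0.18464
ρ = (0.3086 − 0.18464) / 0.04193 = 2.96 g/cm³

2.96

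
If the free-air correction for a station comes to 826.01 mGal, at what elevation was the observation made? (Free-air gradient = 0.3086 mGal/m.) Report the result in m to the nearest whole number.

2677

h = 826.01 / 0.3086 = 2676.64 m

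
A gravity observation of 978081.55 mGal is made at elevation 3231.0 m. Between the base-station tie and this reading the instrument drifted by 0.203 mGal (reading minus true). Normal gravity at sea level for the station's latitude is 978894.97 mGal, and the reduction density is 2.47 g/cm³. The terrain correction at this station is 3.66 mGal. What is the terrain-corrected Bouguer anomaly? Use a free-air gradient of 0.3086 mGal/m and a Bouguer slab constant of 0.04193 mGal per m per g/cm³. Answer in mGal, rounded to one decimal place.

Drift-corrected reading = 978081.55 − (0.203) = 978081.347 mGal
Free-air correction = 0.3086 × 3231.0 = 997.09 mGal
Free-air anomaly = 978081.347 − 978894.97 + (997.09) = 183.467 mGal
Bouguer slab correction = 0.04193 × 2.47 × 3231.0 = 334.63 mGal
Simple Bouguer anomaly = 183.467 − (334.63) = -151.163 mGal
Complete Bouguer anomaly = -151.163 + 3.66 = -147.503 mGal

-147.5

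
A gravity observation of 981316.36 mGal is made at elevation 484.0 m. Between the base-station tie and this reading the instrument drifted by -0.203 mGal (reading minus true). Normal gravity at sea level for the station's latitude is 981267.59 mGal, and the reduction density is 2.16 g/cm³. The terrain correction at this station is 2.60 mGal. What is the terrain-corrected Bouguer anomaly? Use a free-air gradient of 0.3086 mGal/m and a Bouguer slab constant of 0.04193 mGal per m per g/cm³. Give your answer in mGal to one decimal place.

157.1

Drift-corrected reading = 981316.36 − (-0.203) = 981316.563 mGal
Free-air correction = 0.3086 × 484.0 = 149.36 mGal
Free-air anomaly = 981316.563 − 981267.59 + (149.36) = 198.333 mGal
Bouguer slab correction = 0.04193 × 2.16 × 484.0 = 43.84 mGal
Simple Bouguer anomaly = 198.333 − (43.84) = 154.493 mGal
Complete Bouguer anomaly = 154.493 + 2.60 = 157.093 mGal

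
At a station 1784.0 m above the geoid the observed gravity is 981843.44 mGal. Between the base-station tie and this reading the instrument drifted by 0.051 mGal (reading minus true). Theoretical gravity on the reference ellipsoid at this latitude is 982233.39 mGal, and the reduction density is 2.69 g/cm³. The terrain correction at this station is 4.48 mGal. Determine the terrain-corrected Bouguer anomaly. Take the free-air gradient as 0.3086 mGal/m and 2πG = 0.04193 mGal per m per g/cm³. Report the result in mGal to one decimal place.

Drift-corrected reading = 981843.44 − (0.051) = 981843.389 mGal
Free-air correction = 0.3086 × 1784.0 = 550.54 mGal
Free-air anomaly = 981843.389 − 982233.39 + (550.54) = 160.539 mGal
Bouguer slab correction = 0.04193 × 2.69 × 1784.0 = 201.22 mGal
Simple Bouguer anomaly = 160.539 − (201.22) = -40.681 mGal
Complete Bouguer anomaly = -40.681 + 4.48 = -36.201 mGal

-36.2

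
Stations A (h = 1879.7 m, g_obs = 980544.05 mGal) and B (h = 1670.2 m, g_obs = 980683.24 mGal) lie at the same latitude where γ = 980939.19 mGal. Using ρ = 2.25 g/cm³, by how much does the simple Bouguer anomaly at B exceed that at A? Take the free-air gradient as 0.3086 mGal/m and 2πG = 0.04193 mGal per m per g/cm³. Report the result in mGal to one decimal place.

94.3

Δg_SB(A) = 980544.05 − 980939.19 + 0.3086×1879.7 − 0.04193×2.25×1879.7 = 7.60 mGal
Δg_SB(B) = 980683.24 − 980939.19 + 0.3086×1670.2 − 0.04193×2.25×1670.2 = 101.90 mGal
Difference = 101.90 − (7.60) = 94.30 mGal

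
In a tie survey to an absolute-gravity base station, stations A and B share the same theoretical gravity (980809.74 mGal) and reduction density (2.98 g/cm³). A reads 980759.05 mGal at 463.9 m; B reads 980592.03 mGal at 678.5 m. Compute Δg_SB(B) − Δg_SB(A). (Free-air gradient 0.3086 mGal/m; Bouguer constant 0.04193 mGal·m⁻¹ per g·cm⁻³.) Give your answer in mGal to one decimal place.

-127.6

Δg_SB(A) = 980759.05 − 980809.74 + 0.3086×463.9 − 0.04193×2.98×463.9 = 34.50 mGal
Δg_SB(B) = 980592.03 − 980809.74 + 0.3086×678.5 − 0.04193×2.98×678.5 = -93.10 mGal
Difference = -93.10 − (34.50) = -127.60 mGal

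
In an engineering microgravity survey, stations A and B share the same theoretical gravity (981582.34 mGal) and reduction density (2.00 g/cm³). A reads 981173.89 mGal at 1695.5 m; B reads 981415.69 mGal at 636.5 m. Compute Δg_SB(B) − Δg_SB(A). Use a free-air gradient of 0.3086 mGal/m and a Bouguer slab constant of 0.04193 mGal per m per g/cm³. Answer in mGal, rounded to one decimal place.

3.8

Δg_SB(A) = 981173.89 − 981582.34 + 0.3086×1695.5 − 0.04193×2.00×1695.5 = -27.40 mGal
Δg_SB(B) = 981415.69 − 981582.34 + 0.3086×636.5 − 0.04193×2.00×636.5 = -23.60 mGal
Difference = -23.60 − (-27.40) = 3.80 mGal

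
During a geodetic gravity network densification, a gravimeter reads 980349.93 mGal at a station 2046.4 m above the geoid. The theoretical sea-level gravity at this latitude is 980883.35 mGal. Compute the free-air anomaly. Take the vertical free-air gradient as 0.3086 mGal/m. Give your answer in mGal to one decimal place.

Free-air correction = 0.3086 × 2046.4 = 631.52 mGal
Free-air anomaly = 980349.93 − 980883.35 + (631.52) = 98.10 mGal

98.1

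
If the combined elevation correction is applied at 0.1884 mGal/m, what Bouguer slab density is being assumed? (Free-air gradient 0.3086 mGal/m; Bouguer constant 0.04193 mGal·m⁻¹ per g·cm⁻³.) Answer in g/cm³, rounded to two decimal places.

0.1884 = 0.3086 − 0.04193 × ρ
ρ = (0.3086 − 0.1884) / 0.04193 = 2.87 g/cm³

2.87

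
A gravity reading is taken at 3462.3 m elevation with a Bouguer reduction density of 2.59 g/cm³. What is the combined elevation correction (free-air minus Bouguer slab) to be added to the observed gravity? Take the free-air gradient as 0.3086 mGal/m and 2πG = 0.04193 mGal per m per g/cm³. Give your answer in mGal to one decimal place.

Combined gradient = 0.3086 − 0.04193 × 2.59 = 0.2000013 mGal/m
Combined elevation correction = 0.2000013 × 3462.3 = 692.5 mGal

692.5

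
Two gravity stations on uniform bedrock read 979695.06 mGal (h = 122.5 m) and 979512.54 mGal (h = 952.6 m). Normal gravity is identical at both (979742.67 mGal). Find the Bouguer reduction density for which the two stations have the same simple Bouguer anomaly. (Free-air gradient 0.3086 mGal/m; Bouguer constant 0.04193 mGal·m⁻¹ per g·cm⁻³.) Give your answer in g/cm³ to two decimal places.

2.12

Δg_obs = 979512.54 − 979695.06 = -182.52 mGal over Δh = 952.6 − 122.5 = 830.1 m
Equal Bouguer anomalies ⇒ Δg_obs + (0.3086 − 0.04193ρ)·Δh = 0
0.3086 − 0.04193ρ = −Δg_obs/Δh = 0.21988
ρ = (0.3086 − 0.21988) / 0.04193 = 2.12 g/cm³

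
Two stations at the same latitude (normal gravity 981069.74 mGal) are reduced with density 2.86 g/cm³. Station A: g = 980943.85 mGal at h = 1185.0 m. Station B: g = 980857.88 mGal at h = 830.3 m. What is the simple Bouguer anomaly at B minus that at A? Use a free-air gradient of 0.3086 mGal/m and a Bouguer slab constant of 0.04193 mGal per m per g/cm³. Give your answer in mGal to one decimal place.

-152.9

Δg_SB(A) = 980943.85 − 981069.74 + 0.3086×1185.0 − 0.04193×2.86×1185.0 = 97.70 mGal
Δg_SB(B) = 980857.88 − 981069.74 + 0.3086×830.3 − 0.04193×2.86×830.3 = -55.20 mGal
Difference = -55.20 − (97.70) = -152.90 mGal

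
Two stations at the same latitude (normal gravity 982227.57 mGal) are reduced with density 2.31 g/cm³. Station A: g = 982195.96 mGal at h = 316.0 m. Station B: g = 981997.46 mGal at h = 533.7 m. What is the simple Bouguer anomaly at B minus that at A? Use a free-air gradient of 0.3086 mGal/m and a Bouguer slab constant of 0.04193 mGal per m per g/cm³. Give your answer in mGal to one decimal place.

Δg_SB(A) = 982195.96 − 982227.57 + 0.3086×316.0 − 0.04193×2.31×316.0 = 35.30 mGal
Δg_SB(B) = 981997.46 − 982227.57 + 0.3086×533.7 − 0.04193×2.31×533.7 = -117.10 mGal
Difference = -117.10 − (35.30) = -152.40 mGal

-152.4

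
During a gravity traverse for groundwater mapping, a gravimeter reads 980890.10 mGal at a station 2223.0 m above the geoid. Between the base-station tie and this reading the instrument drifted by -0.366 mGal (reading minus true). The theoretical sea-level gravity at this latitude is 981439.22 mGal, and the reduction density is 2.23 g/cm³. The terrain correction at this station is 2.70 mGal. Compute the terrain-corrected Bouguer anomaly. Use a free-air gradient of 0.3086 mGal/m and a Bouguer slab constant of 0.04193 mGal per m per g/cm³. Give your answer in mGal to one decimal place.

Drift-corrected reading = 980890.10 − (-0.366) = 980890.466 mGal
Free-air correction = 0.3086 × 2223.0 = 686.02 mGal
Free-air anomaly = 980890.466 − 981439.22 + (686.02) = 137.266 mGal
Bouguer slab correction = 0.04193 × 2.23 × 2223.0 = 207.86 mGal
Simple Bouguer anomaly = 137.266 − (207.86) = -70.594 mGal
Complete Bouguer anomaly = -70.594 + 2.70 = -67.894 mGal

-67.9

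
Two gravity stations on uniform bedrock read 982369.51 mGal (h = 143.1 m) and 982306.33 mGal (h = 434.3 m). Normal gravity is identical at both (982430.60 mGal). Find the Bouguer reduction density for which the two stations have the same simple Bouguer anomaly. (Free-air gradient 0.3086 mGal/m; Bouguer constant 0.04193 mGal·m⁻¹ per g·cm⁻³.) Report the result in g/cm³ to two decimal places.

2.19

Δg_obs = 982306.33 − 982369.51 = -63.18 mGal over Δh = 434.3 − 143.1 = 291.2 m
Equal Bouguer anomalies ⇒ Δg_obs + (0.3086 − 0.04193ρ)·Δh = 0
0.3086 − 0.04193ρ = −Δg_obs/Δh = 0.21696
ρ = (0.3086 − 0.21696) / 0.04193 = 2.19 g/cm³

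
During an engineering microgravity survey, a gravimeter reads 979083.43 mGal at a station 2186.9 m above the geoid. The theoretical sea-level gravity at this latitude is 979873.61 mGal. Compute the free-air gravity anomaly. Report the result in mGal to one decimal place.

Free-air correction = 0.3086 × 2186.9 = 674.88 mGal
Free-air anomaly = 979083.43 − 979873.61 + (674.88) = -115.30 mGal

-115.3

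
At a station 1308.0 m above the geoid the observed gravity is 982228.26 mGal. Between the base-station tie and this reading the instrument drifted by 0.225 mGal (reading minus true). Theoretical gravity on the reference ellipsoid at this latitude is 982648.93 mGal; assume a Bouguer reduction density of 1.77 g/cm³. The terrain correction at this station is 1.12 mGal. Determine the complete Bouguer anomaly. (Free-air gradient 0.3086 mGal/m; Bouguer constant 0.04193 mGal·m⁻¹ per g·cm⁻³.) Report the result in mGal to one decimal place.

Drift-corrected reading = 982228.26 − (0.225) = 982228.035 mGal
Free-air correction = 0.3086 × 1308.0 = 403.65 mGal
Free-air anomaly = 982228.035 − 982648.93 + (403.65) = -17.245 mGal
Bouguer slab correction = 0.04193 × 1.77 × 1308.0 = 97.07 mGal
Simple Bouguer anomaly = -17.245 − (97.07) = -114.315 mGal
Complete Bouguer anomaly = -114.315 + 1.12 = -113.195 mGal

-113.2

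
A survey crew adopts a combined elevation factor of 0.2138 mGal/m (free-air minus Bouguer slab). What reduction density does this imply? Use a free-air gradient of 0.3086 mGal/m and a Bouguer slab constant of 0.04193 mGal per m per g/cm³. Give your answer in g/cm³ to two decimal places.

2.26

0.2138 = 0.3086 − 0.04193 × ρ
ρ = (0.3086 − 0.2138) / 0.04193 = 2.26 g/cm³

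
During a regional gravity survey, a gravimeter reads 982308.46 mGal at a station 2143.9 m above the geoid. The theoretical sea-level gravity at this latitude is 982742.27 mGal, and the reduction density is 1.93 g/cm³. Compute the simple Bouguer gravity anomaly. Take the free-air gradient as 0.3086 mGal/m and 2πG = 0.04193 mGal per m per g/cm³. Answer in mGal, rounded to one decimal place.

Free-air correction = 0.3086 × 2143.9 = 661.61 mGal
Free-air anomaly = 982308.46 − 982742.27 + (661.61) = 227.80 mGal
Bouguer slab correction = 0.04193 × 1.93 × 2143.9 = 173.49 mGal
Simple Bouguer anomaly = 227.80 − (173.49) = 54.31 mGal

54.3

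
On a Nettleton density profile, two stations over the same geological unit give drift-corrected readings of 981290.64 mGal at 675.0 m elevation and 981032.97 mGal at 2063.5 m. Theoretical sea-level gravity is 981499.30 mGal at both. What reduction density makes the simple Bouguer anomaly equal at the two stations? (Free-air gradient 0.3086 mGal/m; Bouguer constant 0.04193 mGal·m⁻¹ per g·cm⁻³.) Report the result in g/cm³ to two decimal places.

Δg_obs = 981032.97 − 981290.64 = -257.67 mGal over Δh = 2063.5 − 675.0 = 1388.5 m
Equal Bouguer anomalies ⇒ Δg_obs + (0.3086 − 0.04193ρ)·Δh = 0
0.3086 − 0.04193ρ = −Δg_obs/Δh = 0.18557
ρ = (0.3086 − 0.18557) / 0.04193 = 2.93 g/cm³

2.93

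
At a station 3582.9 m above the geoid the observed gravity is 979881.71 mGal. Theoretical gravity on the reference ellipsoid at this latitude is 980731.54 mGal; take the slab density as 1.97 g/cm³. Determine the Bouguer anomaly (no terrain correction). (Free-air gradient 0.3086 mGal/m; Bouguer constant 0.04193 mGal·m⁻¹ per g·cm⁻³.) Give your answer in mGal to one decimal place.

Free-air correction = 0.3086 × 3582.9 = 1105.68 mGal
Free-air anomaly = 979881.71 − 980731.54 + (1105.68) = 255.85 mGal
Bouguer slab correction = 0.04193 × 1.97 × 3582.9 = 295.96 mGal
Simple Bouguer anomaly = 255.85 − (295.96) = -40.11 mGal

-40.1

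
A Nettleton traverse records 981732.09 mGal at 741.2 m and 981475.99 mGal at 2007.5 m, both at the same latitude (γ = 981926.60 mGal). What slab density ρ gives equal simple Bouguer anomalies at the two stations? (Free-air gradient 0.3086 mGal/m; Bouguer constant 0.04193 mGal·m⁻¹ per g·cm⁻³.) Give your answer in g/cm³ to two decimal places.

2.54

Δg_obs = 981475.99 − 981732.09 = -256.10 mGal over Δh = 2007.5 − 741.2 = 1266.3 m
Equal Bouguer anomalies ⇒ Δg_obs + (0.3086 − 0.04193ρ)·Δh = 0
0.3086 − 0.04193ρ = −Δg_obs/Δh = 0.20224
ρ = (0.3086 − 0.20224) / 0.04193 = 2.54 g/cm³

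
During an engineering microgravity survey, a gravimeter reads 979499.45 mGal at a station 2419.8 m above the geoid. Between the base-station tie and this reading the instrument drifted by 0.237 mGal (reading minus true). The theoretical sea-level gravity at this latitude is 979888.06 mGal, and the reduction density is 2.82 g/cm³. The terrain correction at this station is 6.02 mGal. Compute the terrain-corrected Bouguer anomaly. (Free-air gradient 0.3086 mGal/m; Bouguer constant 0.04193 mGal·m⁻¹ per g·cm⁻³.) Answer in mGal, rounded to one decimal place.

Drift-corrected reading = 979499.45 − (0.237) = 979499.213 mGal
Free-air correction = 0.3086 × 2419.8 = 746.75 mGal
Free-air anomaly = 979499.213 − 979888.06 + (746.75) = 357.903 mGal
Bouguer slab correction = 0.04193 × 2.82 × 2419.8 = 286.12 mGal
Simple Bouguer anomaly = 357.903 − (286.12) = 71.783 mGal
Complete Bouguer anomaly = 71.783 + 6.02 = 77.803 mGal

77.8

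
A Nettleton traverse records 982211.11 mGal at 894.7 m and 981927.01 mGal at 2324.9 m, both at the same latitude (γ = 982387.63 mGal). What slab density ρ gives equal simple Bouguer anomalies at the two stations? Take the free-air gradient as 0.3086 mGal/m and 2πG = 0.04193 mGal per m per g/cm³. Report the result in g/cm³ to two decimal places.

2.62

Δg_obs = 981927.01 − 982211.11 = -284.10 mGal over Δh = 2324.9 − 894.7 = 1430.2 m
Equal Bouguer anomalies ⇒ Δg_obs + (0.3086 − 0.04193ρ)·Δh = 0
0.3086 − 0.04193ρ = −Δg_obs/Δh = 0.19864
ρ = (0.3086 − 0.19864) / 0.04193 = 2.62 g/cm³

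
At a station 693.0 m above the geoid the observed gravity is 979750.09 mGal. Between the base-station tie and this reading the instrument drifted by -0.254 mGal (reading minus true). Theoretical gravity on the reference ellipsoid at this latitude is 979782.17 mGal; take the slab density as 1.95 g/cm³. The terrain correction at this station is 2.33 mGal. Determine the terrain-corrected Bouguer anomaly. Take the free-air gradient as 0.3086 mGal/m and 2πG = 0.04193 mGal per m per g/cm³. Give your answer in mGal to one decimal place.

Drift-corrected reading = 979750.09 − (-0.254) = 979750.344 mGal
Free-air correction = 0.3086 × 693.0 = 213.86 mGal
Free-air anomaly = 979750.344 − 979782.17 + (213.86) = 182.034 mGal
Bouguer slab correction = 0.04193 × 1.95 × 693.0 = 56.66 mGal
Simple Bouguer anomaly = 182.034 − (56.66) = 125.374 mGal
Complete Bouguer anomaly = 125.374 + 2.33 = 127.704 mGal

127.7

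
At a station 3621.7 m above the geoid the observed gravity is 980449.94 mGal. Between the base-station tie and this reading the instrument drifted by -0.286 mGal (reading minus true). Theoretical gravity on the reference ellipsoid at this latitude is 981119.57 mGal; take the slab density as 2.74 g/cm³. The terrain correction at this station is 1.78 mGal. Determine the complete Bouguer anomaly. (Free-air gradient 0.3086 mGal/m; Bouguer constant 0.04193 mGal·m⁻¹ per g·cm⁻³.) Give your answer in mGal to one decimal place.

Drift-corrected reading = 980449.94 − (-0.286) = 980450.226 mGal
Free-air correction = 0.3086 × 3621.7 = 1117.66 mGal
Free-air anomaly = 980450.226 − 981119.57 + (1117.66) = 448.316 mGal
Bouguer slab correction = 0.04193 × 2.74 × 3621.7 = 416.09 mGal
Simple Bouguer anomaly = 448.316 − (416.09) = 32.226 mGal
Complete Bouguer anomaly = 32.226 + 1.78 = 34.006 mGal

34.0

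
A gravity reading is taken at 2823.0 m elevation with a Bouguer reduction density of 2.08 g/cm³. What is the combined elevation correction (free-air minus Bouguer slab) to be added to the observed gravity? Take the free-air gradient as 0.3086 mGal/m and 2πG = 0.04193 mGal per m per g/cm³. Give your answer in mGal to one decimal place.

625.0

Combined gradient = 0.3086 − 0.04193 × 2.08 = 0.2213856 mGal/m
Combined elevation correction = 0.2213856 × 2823.0 = 625.0 mGal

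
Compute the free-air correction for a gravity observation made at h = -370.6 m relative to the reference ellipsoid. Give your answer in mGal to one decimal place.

-114.4

Free-air correction = 0.3086 × -370.6 = -114.4 mGal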